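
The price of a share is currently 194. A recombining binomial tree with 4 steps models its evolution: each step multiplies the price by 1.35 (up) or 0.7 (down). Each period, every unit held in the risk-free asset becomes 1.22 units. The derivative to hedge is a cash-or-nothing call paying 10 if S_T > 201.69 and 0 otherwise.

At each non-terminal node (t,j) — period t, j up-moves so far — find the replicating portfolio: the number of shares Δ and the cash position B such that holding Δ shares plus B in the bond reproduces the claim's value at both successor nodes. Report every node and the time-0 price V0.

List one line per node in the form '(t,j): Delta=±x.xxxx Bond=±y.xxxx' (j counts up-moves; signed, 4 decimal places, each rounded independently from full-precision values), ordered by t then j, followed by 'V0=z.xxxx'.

Since d<R<u, set p* = (R−d)/(u−d) = 0.8000; price each node as the discounted p*-expectation of its children.
Payoff layer (t=4): V(4,0)=0.0000, V(4,1)=0.0000, V(4,2)=0.0000, V(4,3)=10.0000, V(4,4)=10.0000
(3,0): S=66.5420. Δ = (V_up−V_dn)/(S_up−S_dn) = (0.0000−0.0000)/(89.8317−46.5794) = 0.0000. V = [p*·0.0000 + (1−p*)·0.0000]/1.22 = 0.0000. B = V − Δ·S = 0.0000.
(3,1): S=128.3310. Δ = (V_up−V_dn)/(S_up−S_dn) = (0.0000−0.0000)/(173.2468−89.8317) = 0.0000. V = [p*·0.0000 + (1−p*)·0.0000]/1.22 = 0.0000. B = V − Δ·S = 0.0000.
(3,2): S=247.4955. Δ = (V_up−V_dn)/(S_up−S_dn) = (10.0000−0.0000)/(334.1189−173.2468) = 0.0622. V = [p*·10.0000 + (1−p*)·0.0000]/1.22 = 6.5574. B = V − Δ·S = -8.8272.
(3,3): S=477.3128. Δ = (V_up−V_dn)/(S_up−S_dn) = (10.0000−10.0000)/(644.3722−334.1189) = 0.0000. V = [p*·10.0000 + (1−p*)·10.0000]/1.22 = 8.1967. B = V − Δ·S = 8.1967.
(2,0): S=95.0600. Δ = (V_up−V_dn)/(S_up−S_dn) = (0.0000−0.0000)/(128.3310−66.5420) = 0.0000. V = [p*·0.0000 + (1−p*)·0.0000]/1.22 = 0.0000. B = V − Δ·S = 0.0000.
(2,1): S=183.3300. Δ = (V_up−V_dn)/(S_up−S_dn) = (6.5574−0.0000)/(247.4955−128.3310) = 0.0550. V = [p*·6.5574 + (1−p*)·0.0000]/1.22 = 4.2999. B = V − Δ·S = -5.7884.
(2,2): S=353.5650. Δ = (V_up−V_dn)/(S_up−S_dn) = (8.1967−6.5574)/(477.3128−247.4955) = 0.0071. V = [p*·8.1967 + (1−p*)·6.5574]/1.22 = 6.4499. B = V − Δ·S = 3.9278.
(1,0): S=135.8000. Δ = (V_up−V_dn)/(S_up−S_dn) = (4.2999−0.0000)/(183.3300−95.0600) = 0.0487. V = [p*·4.2999 + (1−p*)·0.0000]/1.22 = 2.8196. B = V − Δ·S = -3.7956.
(1,1): S=261.9000. Δ = (V_up−V_dn)/(S_up−S_dn) = (6.4499−4.2999)/(353.5650−183.3300) = 0.0126. V = [p*·6.4499 + (1−p*)·4.2999]/1.22 = 4.9343. B = V − Δ·S = 1.6267.
(0,0): S=194.0000. Δ = (V_up−V_dn)/(S_up−S_dn) = (4.9343−2.8196)/(261.9000−135.8000) = 0.0168. V = [p*·4.9343 + (1−p*)·2.8196]/1.22 = 3.6979. B = V − Δ·S = 0.4445.
Self-financing check: at every node Δ·S+B equals the discounted successor values.

(0,0): Delta=0.0168 Bond=0.4445
(1,0): Delta=0.0487 Bond=-3.7956
(1,1): Delta=0.0126 Bond=1.6267
(2,0): Delta=0.0000 Bond=0.0000
(2,1): Delta=0.0550 Bond=-5.7884
(2,2): Delta=0.0071 Bond=3.9278
(3,0): Delta=0.0000 Bond=0.0000
(3,1): Delta=0.0000 Bond=0.0000
(3,2): Delta=0.0622 Bond=-8.8272
(3,3): Delta=0.0000 Bond=8.1967
V0=3.6979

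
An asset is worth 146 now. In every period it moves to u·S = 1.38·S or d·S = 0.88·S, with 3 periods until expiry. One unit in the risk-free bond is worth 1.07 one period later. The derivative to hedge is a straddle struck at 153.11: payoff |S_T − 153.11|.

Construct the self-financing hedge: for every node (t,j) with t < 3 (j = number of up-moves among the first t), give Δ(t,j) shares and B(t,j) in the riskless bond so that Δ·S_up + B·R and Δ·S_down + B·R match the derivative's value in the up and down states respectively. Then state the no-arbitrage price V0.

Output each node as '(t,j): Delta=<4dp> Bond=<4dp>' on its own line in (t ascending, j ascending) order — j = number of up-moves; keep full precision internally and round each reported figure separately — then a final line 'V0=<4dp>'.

(0,0): Delta=0.5068 Bond=-32.1171
(1,0): Delta=0.0328 Bond=26.5371
(1,1): Delta=1.0000 Bond=-133.7322
(2,0): Delta=-0.8968 Bond=133.5003
(2,1): Delta=1.0000 Bond=-143.0935
(2,2): Delta=1.0000 Bond=-143.0935
V0=41.8779

Since d<R<u, set p* = (R−d)/(u−d) = 0.3800; price each node as the discounted p*-expectation of its children.
Terminal payoffs: V(3,0)=53.6151, V(3,1)=2.9161, V(3,2)=91.5673, V(3,3)=230.5885
  t=2,j=0: stock 113.0624 → up 156.0261 (V=2.9161), down 99.4949 (V=53.6151). Price 32.1023; hedge Δ=-0.8968, bond B=133.5003.
  t=2,j=1: stock 177.3024 → up 244.6773 (V=91.5673), down 156.0261 (V=2.9161). Price 34.2089; hedge Δ=1.0000, bond B=-143.0935.
  t=2,j=2: stock 278.0424 → up 383.6985 (V=230.5885), down 244.6773 (V=91.5673). Price 134.9489; hedge Δ=1.0000, bond B=-143.0935.
  t=1,j=0: stock 128.4800 → up 177.3024 (V=34.2089), down 113.0624 (V=32.1023). Price 30.7503; hedge Δ=0.0328, bond B=26.5371.
  t=1,j=1: stock 201.4800 → up 278.0424 (V=134.9489), down 177.3024 (V=34.2089). Price 67.7478; hedge Δ=1.0000, bond B=-133.7322.
  t=0,j=0: stock 146.0000 → up 201.4800 (V=67.7478), down 128.4800 (V=30.7503). Price 41.8779; hedge Δ=0.5068, bond B=-32.1171.
Self-financing check: at every node Δ·S+B equals the discounted successor values.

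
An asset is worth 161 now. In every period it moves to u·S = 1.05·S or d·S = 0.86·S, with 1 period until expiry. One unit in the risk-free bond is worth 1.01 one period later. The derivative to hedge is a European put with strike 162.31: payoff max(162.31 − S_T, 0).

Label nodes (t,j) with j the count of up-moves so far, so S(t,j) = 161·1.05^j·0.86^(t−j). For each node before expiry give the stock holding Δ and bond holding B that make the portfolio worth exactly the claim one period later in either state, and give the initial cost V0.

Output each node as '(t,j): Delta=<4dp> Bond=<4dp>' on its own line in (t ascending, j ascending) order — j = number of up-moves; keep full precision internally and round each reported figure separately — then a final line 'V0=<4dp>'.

Since d<R<u, set p* = (R−d)/(u−d) = 0.7895; price each node as the discounted p*-expectation of its children.
Payoff layer (t=1): V(1,0)=23.8500, V(1,1)=0.0000
  t=0,j=0: stock 161.0000 → up 169.0500 (V=0.0000), down 138.4600 (V=23.8500). Price 4.9713; hedge Δ=-0.7797, bond B=130.4977.
Each (Δ,B) replicates both successor values, so the strategy is self-financing and V0 is arbitrage-free.

(0,0): Delta=-0.7797 Bond=130.4977
V0=4.9713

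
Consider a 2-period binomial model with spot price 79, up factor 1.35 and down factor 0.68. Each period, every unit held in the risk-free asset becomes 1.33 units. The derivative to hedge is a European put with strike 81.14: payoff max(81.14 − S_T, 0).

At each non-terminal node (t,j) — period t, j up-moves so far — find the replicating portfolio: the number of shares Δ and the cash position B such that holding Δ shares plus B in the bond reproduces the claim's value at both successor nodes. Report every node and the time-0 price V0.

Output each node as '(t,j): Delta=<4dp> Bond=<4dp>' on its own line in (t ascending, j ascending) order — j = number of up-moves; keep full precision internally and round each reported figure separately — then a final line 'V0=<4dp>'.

No-arbitrage ⇒ martingale measure with p* = (R−d)/(u−d) = 0.9701.
Terminal values V(2,·): V(2,0)=44.6104, V(2,1)=8.6180, V(2,2)=0.0000
Node (1,0) S=53.7200: V=(p*·8.6180+(1−p*)·44.6104)/1.33=7.2875; Δ=(8.6180−44.6104)/(72.5220−36.5296)=-1.0000; B=V−Δ·S=61.0075
Node (1,1) S=106.6500: V=(p*·0.0000+(1−p*)·8.6180)/1.33=0.1934; Δ=(0.0000−8.6180)/(143.9775−72.5220)=-0.1206; B=V−Δ·S=13.0561
Node (0,0) S=79.0000: V=(p*·0.1934+(1−p*)·7.2875)/1.33=0.3047; Δ=(0.1934−7.2875)/(106.6500−53.7200)=-0.1340; B=V−Δ·S=10.8929
Self-financing check: at every node Δ·S+B equals the discounted successor values.

(0,0): Delta=-0.1340 Bond=10.8929
(1,0): Delta=-1.0000 Bond=61.0075
(1,1): Delta=-0.1206 Bond=13.0561
V0=0.3047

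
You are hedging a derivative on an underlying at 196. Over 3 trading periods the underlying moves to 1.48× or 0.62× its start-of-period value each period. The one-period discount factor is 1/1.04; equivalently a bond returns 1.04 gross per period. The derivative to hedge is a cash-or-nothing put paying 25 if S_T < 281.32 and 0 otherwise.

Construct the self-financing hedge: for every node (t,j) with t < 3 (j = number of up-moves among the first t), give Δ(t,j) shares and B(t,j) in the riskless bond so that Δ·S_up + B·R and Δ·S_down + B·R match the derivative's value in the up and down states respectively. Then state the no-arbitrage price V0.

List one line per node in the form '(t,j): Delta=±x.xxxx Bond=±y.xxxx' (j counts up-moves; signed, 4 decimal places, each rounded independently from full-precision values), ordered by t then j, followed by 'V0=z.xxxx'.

Risk-neutral probability p* = (R−d)/(u−d) = (1.04−0.62)/(1.48−0.62) = 0.4884.
Terminal payoffs: V(3,0)=25.0000, V(3,1)=25.0000, V(3,2)=25.0000, V(3,3)=0.0000
Node (2,0) S=75.3424: V=(p*·25.0000+(1−p*)·25.0000)/1.04=24.0385; Δ=(25.0000−25.0000)/(111.5068−46.7123)=0.0000; B=V−Δ·S=24.0385
Node (2,1) S=179.8496: V=(p*·25.0000+(1−p*)·25.0000)/1.04=24.0385; Δ=(25.0000−25.0000)/(266.1774−111.5068)=0.0000; B=V−Δ·S=24.0385
Node (2,2) S=429.3184: V=(p*·0.0000+(1−p*)·25.0000)/1.04=12.2987; Δ=(0.0000−25.0000)/(635.3912−266.1774)=-0.0677; B=V−Δ·S=41.3685
Node (1,0) S=121.5200: V=(p*·24.0385+(1−p*)·24.0385)/1.04=23.1139; Δ=(24.0385−24.0385)/(179.8496−75.3424)=0.0000; B=V−Δ·S=23.1139
Node (1,1) S=290.0800: V=(p*·12.2987+(1−p*)·24.0385)/1.04=17.6011; Δ=(12.2987−24.0385)/(429.3184−179.8496)=-0.0471; B=V−Δ·S=31.2519
Node (0,0) S=196.0000: V=(p*·17.6011+(1−p*)·23.1139)/1.04=19.6361; Δ=(17.6011−23.1139)/(290.0800−121.5200)=-0.0327; B=V−Δ·S=26.0464
Root portfolio cost Δ·196+B reproduces V0=19.6361.

(0,0): Delta=-0.0327 Bond=26.0464
(1,0): Delta=0.0000 Bond=23.1139
(1,1): Delta=-0.0471 Bond=31.2519
(2,0): Delta=0.0000 Bond=24.0385
(2,1): Delta=0.0000 Bond=24.0385
(2,2): Delta=-0.0677 Bond=41.3685
V0=19.6361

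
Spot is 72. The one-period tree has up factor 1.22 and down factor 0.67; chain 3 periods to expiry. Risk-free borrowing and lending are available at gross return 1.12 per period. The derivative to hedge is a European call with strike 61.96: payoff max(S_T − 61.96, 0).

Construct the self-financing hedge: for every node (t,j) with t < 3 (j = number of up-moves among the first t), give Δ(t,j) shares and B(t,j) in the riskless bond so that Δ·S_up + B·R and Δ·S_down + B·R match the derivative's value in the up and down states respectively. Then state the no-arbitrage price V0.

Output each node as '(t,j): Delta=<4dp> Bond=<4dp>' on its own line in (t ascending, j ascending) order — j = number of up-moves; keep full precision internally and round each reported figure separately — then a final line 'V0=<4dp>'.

(0,0): Delta=0.8532 Bond=-32.0613
(1,0): Delta=0.2709 Bond=-7.8188
(1,1): Delta=0.9243 Bond=-42.1509
(2,0): Delta=0.0000 Bond=0.0000
(2,1): Delta=0.3040 Bond=-10.7030
(2,2): Delta=1.0000 Bond=-55.3214
V0=29.3717

The replicating-portfolio and risk-neutral prices coincide; use p* = (1.12−0.67)/(1.22−0.67) = 0.8182 for the latter.
Terminal values V(3,·): V(3,0)=0.0000, V(3,1)=0.0000, V(3,2)=9.8404, V(3,3)=68.7811
  t=2,j=0: stock 32.3208 → up 39.4314 (V=0.0000), down 21.6549 (V=0.0000). Price 0.0000; hedge Δ=0.0000, bond B=0.0000.
  t=2,j=1: stock 58.8528 → up 71.8004 (V=9.8404), down 39.4314 (V=0.0000). Price 7.1886; hedge Δ=0.3040, bond B=-10.7030.
  t=2,j=2: stock 107.1648 → up 130.7411 (V=68.7811), down 71.8004 (V=9.8404). Price 51.8434; hedge Δ=1.0000, bond B=-55.3214.
  t=1,j=0: stock 48.2400 → up 58.8528 (V=7.1886), down 32.3208 (V=0.0000). Price 5.2514; hedge Δ=0.2709, bond B=-7.8188.
  t=1,j=1: stock 87.8400 → up 107.1648 (V=51.8434), down 58.8528 (V=7.1886). Price 39.0396; hedge Δ=0.9243, bond B=-42.1509.
  t=0,j=0: stock 72.0000 → up 87.8400 (V=39.0396), down 48.2400 (V=5.2514). Price 29.3717; hedge Δ=0.8532, bond B=-32.0613.
Self-financing check: at every node Δ·S+B equals the discounted successor values.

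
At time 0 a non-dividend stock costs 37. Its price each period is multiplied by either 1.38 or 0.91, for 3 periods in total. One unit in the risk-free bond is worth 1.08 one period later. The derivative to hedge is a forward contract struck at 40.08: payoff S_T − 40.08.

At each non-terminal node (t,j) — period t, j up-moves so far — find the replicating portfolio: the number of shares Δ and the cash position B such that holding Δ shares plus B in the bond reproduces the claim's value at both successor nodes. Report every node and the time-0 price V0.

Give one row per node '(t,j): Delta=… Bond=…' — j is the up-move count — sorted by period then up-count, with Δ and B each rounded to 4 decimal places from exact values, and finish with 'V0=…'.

No-arbitrage ⇒ martingale measure with p* = (R−d)/(u−d) = 0.3617.
Terminal values V(3,·): V(3,0)=-12.1979, V(3,1)=2.2028, V(3,2)=24.0411, V(3,3)=57.1587
  t=2,j=0: stock 30.6397 → up 42.2828 (V=2.2028), down 27.8821 (V=-12.1979). Price -6.4714; hedge Δ=1.0000, bond B=-37.1111.
  t=2,j=1: stock 46.4646 → up 64.1211 (V=24.0411), down 42.2828 (V=2.2028). Price 9.3535; hedge Δ=1.0000, bond B=-37.1111.
  t=2,j=2: stock 70.4628 → up 97.2387 (V=57.1587), down 64.1211 (V=24.0411). Price 33.3517; hedge Δ=1.0000, bond B=-37.1111.
  t=1,j=0: stock 33.6700 → up 46.4646 (V=9.3535), down 30.6397 (V=-6.4714). Price -0.6921; hedge Δ=1.0000, bond B=-34.3621.
  t=1,j=1: stock 51.0600 → up 70.4628 (V=33.3517), down 46.4646 (V=9.3535). Price 16.6979; hedge Δ=1.0000, bond B=-34.3621.
  t=0,j=0: stock 37.0000 → up 51.0600 (V=16.6979), down 33.6700 (V=-0.6921). Price 5.1832; hedge Δ=1.0000, bond B=-31.8168.
Self-financing check: at every node Δ·S+B equals the discounted successor values.

(0,0): Delta=1.0000 Bond=-31.8168
(1,0): Delta=1.0000 Bond=-34.3621
(1,1): Delta=1.0000 Bond=-34.3621
(2,0): Delta=1.0000 Bond=-37.1111
(2,1): Delta=1.0000 Bond=-37.1111
(2,2): Delta=1.0000 Bond=-37.1111
V0=5.1832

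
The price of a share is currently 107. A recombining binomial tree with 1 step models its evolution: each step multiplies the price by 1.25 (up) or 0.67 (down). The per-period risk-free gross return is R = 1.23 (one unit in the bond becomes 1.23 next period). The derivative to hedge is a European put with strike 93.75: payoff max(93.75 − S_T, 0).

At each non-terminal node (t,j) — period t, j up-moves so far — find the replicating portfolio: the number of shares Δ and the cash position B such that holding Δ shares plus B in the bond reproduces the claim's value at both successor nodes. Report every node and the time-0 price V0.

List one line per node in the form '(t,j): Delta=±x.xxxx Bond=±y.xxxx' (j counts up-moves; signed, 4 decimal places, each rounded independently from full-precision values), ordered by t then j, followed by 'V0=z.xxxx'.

Since d<R<u, set p* = (R−d)/(u−d) = 0.9655; price each node as the discounted p*-expectation of its children.
Terminal payoffs: V(1,0)=22.0600, V(1,1)=0.0000
  t=0,j=0: stock 107.0000 → up 133.7500 (V=0.0000), down 71.6900 (V=22.0600). Price 0.6184; hedge Δ=-0.3555, bond B=38.6529.
Check: Δ(0,0)·S0 + B(0,0) = 0.6184 = V0.

(0,0): Delta=-0.3555 Bond=38.6529
V0=0.6184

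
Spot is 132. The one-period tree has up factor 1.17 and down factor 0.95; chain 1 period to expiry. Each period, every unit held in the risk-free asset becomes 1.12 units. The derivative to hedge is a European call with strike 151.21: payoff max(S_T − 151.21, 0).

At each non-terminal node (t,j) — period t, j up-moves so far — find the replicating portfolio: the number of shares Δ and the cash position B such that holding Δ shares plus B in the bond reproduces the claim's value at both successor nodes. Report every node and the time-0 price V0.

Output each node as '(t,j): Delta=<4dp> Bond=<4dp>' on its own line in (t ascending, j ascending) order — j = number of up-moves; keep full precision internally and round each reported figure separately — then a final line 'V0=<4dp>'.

Under the risk-neutral measure, an up-move has probability p* = (R−d)/(u−d) = 0.7727 and values discount at R = 1.12.
At expiry t=1: V(1,0)=0.0000, V(1,1)=3.2300
Node (0,0) S=132.0000: V=(p*·3.2300+(1−p*)·0.0000)/1.12=2.2285; Δ=(3.2300−0.0000)/(154.4400−125.4000)=0.1112; B=V−Δ·S=-12.4533
Self-financing check: at every node Δ·S+B equals the discounted successor values.

(0,0): Delta=0.1112 Bond=-12.4533
V0=2.2285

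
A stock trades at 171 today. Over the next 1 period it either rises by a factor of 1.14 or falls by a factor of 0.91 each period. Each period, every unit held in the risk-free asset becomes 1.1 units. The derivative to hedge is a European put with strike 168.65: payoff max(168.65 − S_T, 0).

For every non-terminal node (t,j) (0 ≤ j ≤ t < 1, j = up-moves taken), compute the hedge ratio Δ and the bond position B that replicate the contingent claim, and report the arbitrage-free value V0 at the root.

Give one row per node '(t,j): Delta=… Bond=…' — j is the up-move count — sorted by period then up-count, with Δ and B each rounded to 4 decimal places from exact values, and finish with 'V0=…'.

The replicating-portfolio and risk-neutral prices coincide; use p* = (1.1−0.91)/(1.14−0.91) = 0.8261 for the latter.
Terminal payoffs: V(1,0)=13.0400, V(1,1)=0.0000
  t=0,j=0: stock 171.0000 → up 194.9400 (V=0.0000), down 155.6100 (V=13.0400). Price 2.0617; hedge Δ=-0.3316, bond B=58.7573.
Check: Δ(0,0)·S0 + B(0,0) = 2.0617 = V0.

(0,0): Delta=-0.3316 Bond=58.7573
V0=2.0617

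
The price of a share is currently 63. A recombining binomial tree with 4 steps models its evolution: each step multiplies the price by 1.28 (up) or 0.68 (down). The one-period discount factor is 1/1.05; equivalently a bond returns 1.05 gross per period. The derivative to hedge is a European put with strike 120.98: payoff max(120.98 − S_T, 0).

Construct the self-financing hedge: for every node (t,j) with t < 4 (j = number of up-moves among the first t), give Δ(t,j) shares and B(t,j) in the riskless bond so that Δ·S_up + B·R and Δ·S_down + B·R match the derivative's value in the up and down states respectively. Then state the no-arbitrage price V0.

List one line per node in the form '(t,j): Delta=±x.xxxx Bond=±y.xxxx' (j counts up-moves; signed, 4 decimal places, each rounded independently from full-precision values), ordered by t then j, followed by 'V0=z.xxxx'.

Under the risk-neutral measure, an up-move has probability p* = (R−d)/(u−d) = 0.6167 and values discount at R = 1.05.
At expiry t=4: V(4,0)=107.5097, V(4,1)=95.6242, V(4,2)=73.2514, V(4,3)=31.1380, V(4,4)=0.0000
Node (3,0) S=19.8092: V=(p*·95.6242+(1−p*)·107.5097)/1.05=95.4098; Δ=(95.6242−107.5097)/(25.3558−13.4703)=-1.0000; B=V−Δ·S=115.2190
Node (3,1) S=37.2879: V=(p*·73.2514+(1−p*)·95.6242)/1.05=77.9311; Δ=(73.2514−95.6242)/(47.7286−25.3558)=-1.0000; B=V−Δ·S=115.2190
Node (3,2) S=70.1891: V=(p*·31.1380+(1−p*)·73.2514)/1.05=45.0300; Δ=(31.1380−73.2514)/(89.8420−47.7286)=-1.0000; B=V−Δ·S=115.2190
Node (3,3) S=132.1206: V=(p*·0.0000+(1−p*)·31.1380)/1.05=11.3678; Δ=(0.0000−31.1380)/(169.1143−89.8420)=-0.3928; B=V−Δ·S=63.2645
Node (2,0) S=29.1312: V=(p*·77.9311+(1−p*)·95.4098)/1.05=80.6012; Δ=(77.9311−95.4098)/(37.2879−19.8092)=-1.0000; B=V−Δ·S=109.7324
Node (2,1) S=54.8352: V=(p*·45.0300+(1−p*)·77.9311)/1.05=54.8972; Δ=(45.0300−77.9311)/(70.1891−37.2879)=-1.0000; B=V−Δ·S=109.7324
Node (2,2) S=103.2192: V=(p*·11.3678+(1−p*)·45.0300)/1.05=23.1159; Δ=(11.3678−45.0300)/(132.1206−70.1891)=-0.5435; B=V−Δ·S=79.2195
Node (1,0) S=42.8400: V=(p*·54.8972+(1−p*)·80.6012)/1.05=61.6671; Δ=(54.8972−80.6012)/(54.8352−29.1312)=-1.0000; B=V−Δ·S=104.5071
Node (1,1) S=80.6400: V=(p*·23.1159+(1−p*)·54.8972)/1.05=33.6178; Δ=(23.1159−54.8972)/(103.2192−54.8352)=-0.6569; B=V−Δ·S=86.5868
Node (0,0) S=63.0000: V=(p*·33.6178+(1−p*)·61.6671)/1.05=42.2572; Δ=(33.6178−61.6671)/(80.6400−42.8400)=-0.7420; B=V−Δ·S=89.0059
Each (Δ,B) replicates both successor values, so the strategy is self-financing and V0 is arbitrage-free.

(0,0): Delta=-0.7420 Bond=89.0059
(1,0): Delta=-1.0000 Bond=104.5071
(1,1): Delta=-0.6569 Bond=86.5868
(2,0): Delta=-1.0000 Bond=109.7324
(2,1): Delta=-1.0000 Bond=109.7324
(2,2): Delta=-0.5435 Bond=79.2195
(3,0): Delta=-1.0000 Bond=115.2190
(3,1): Delta=-1.0000 Bond=115.2190
(3,2): Delta=-1.0000 Bond=115.2190
(3,3): Delta=-0.3928 Bond=63.2645
V0=42.2572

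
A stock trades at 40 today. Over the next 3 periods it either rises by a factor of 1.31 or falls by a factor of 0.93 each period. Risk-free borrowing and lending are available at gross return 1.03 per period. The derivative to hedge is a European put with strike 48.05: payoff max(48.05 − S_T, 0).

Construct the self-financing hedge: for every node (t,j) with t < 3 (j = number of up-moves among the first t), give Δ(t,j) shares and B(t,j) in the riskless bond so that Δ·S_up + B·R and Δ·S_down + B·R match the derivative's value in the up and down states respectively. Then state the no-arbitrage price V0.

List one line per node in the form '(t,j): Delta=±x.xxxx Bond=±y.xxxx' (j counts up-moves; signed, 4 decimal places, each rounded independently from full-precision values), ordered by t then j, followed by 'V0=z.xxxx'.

Risk-neutral probability p* = (R−d)/(u−d) = (1.03−0.93)/(1.31−0.93) = 0.2632.
Payoff layer (t=3): V(3,0)=15.8757, V(3,1)=2.7292, V(3,2)=0.0000, V(3,3)=0.0000
  t=2,j=0: stock 34.5960 → up 45.3208 (V=2.7292), down 32.1743 (V=15.8757). Price 12.0545; hedge Δ=-1.0000, bond B=46.6505.
  t=2,j=1: stock 48.7320 → up 63.8389 (V=0.0000), down 45.3208 (V=2.7292). Price 1.9524; hedge Δ=-0.1474, bond B=9.1347.
  t=2,j=2: stock 68.6440 → up 89.9236 (V=0.0000), down 63.8389 (V=0.0000). Price 0.0000; hedge Δ=0.0000, bond B=0.0000.
  t=1,j=0: stock 37.2000 → up 48.7320 (V=1.9524), down 34.5960 (V=12.0545). Price 9.1224; hedge Δ=-0.7146, bond B=35.7067.
  t=1,j=1: stock 52.4000 → up 68.6440 (V=0.0000), down 48.7320 (V=1.9524). Price 1.3967; hedge Δ=-0.0981, bond B=6.5348.
  t=0,j=0: stock 40.0000 → up 52.4000 (V=1.3967), down 37.2000 (V=9.1224). Price 6.8828; hedge Δ=-0.5083, bond B=27.2135.
Root portfolio cost Δ·40+B reproduces V0=6.8828.

(0,0): Delta=-0.5083 Bond=27.2135
(1,0): Delta=-0.7146 Bond=35.7067
(1,1): Delta=-0.0981 Bond=6.5348
(2,0): Delta=-1.0000 Bond=46.6505
(2,1): Delta=-0.1474 Bond=9.1347
(2,2): Delta=0.0000 Bond=0.0000
V0=6.8828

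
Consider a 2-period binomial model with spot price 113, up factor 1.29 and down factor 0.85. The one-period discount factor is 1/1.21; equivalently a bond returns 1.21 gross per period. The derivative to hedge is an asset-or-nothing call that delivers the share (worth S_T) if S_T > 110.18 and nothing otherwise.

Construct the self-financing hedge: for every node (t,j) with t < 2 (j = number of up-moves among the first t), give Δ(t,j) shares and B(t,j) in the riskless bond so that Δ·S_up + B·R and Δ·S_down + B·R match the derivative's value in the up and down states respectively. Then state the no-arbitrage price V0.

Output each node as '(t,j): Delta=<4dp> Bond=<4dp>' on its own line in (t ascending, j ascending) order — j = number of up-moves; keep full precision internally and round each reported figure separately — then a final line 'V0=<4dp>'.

(0,0): Delta=1.2467 Bond=-29.7249
(1,0): Delta=2.9318 Bond=-197.8190
(1,1): Delta=1.0000 Bond=0.0000
V0=111.1566

The replicating-portfolio and risk-neutral prices coincide; use p* = (1.21−0.85)/(1.29−0.85) = 0.8182 for the latter.
Terminal payoffs: V(2,0)=0.0000, V(2,1)=123.9045, V(2,2)=188.0433
Node (1,0) S=96.0500: V=(p*·123.9045+(1−p*)·0.0000)/1.21=83.7822; Δ=(123.9045−0.0000)/(123.9045−81.6425)=2.9318; B=V−Δ·S=-197.8190
Node (1,1) S=145.7700: V=(p*·188.0433+(1−p*)·123.9045)/1.21=145.7700; Δ=(188.0433−123.9045)/(188.0433−123.9045)=1.0000; B=V−Δ·S=0.0000
Node (0,0) S=113.0000: V=(p*·145.7700+(1−p*)·83.7822)/1.21=111.1566; Δ=(145.7700−83.7822)/(145.7700−96.0500)=1.2467; B=V−Δ·S=-29.7249
Self-financing check: at every node Δ·S+B equals the discounted successor values.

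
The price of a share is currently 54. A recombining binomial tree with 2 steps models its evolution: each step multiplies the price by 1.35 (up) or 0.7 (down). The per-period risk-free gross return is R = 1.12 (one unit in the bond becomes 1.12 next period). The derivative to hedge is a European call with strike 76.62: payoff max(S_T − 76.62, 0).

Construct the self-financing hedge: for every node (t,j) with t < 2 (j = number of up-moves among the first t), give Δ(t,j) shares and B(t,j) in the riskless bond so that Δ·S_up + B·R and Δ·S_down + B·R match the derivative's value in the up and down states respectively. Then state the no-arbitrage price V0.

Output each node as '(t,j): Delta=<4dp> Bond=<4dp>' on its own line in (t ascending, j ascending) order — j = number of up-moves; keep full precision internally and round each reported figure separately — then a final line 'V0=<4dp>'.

(0,0): Delta=0.3582 Bond=-12.0904
(1,0): Delta=0.0000 Bond=0.0000
(1,1): Delta=0.4600 Bond=-20.9567
V0=7.2543

No-arbitrage ⇒ martingale measure with p* = (R−d)/(u−d) = 0.6462.
At expiry t=2: V(2,0)=0.0000, V(2,1)=0.0000, V(2,2)=21.7950
Node (1,0) S=37.8000: V=(p*·0.0000+(1−p*)·0.0000)/1.12=0.0000; Δ=(0.0000−0.0000)/(51.0300−26.4600)=0.0000; B=V−Δ·S=0.0000
Node (1,1) S=72.9000: V=(p*·21.7950+(1−p*)·0.0000)/1.12=12.5740; Δ=(21.7950−0.0000)/(98.4150−51.0300)=0.4600; B=V−Δ·S=-20.9567
Node (0,0) S=54.0000: V=(p*·12.5740+(1−p*)·0.0000)/1.12=7.2543; Δ=(12.5740−0.0000)/(72.9000−37.8000)=0.3582; B=V−Δ·S=-12.0904
Each (Δ,B) replicates both successor values, so the strategy is self-financing and V0 is arbitrage-free.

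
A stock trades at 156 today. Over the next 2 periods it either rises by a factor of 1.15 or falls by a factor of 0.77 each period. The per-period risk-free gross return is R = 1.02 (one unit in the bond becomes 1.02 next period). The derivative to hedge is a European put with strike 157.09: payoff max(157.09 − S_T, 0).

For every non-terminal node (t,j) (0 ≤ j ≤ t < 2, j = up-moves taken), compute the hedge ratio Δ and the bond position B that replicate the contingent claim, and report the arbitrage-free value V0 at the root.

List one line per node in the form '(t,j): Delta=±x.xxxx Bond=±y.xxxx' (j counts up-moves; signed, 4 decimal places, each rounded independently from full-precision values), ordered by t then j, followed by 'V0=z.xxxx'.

(0,0): Delta=-0.4645 Bond=87.9226
(1,0): Delta=-1.0000 Bond=154.0098
(1,1): Delta=-0.2780 Bond=56.2301
V0=15.4664

Under the risk-neutral measure, an up-move has probability p* = (R−d)/(u−d) = 0.6579 and values discount at R = 1.02.
Terminal payoffs: V(2,0)=64.5976, V(2,1)=18.9520, V(2,2)=0.0000
  t=1,j=0: stock 120.1200 → up 138.1380 (V=18.9520), down 92.4924 (V=64.5976). Price 33.8898; hedge Δ=-1.0000, bond B=154.0098.
  t=1,j=1: stock 179.4000 → up 206.3100 (V=0.0000), down 138.1380 (V=18.9520). Price 6.3564; hedge Δ=-0.2780, bond B=56.2301.
  t=0,j=0: stock 156.0000 → up 179.4000 (V=6.3564), down 120.1200 (V=33.8898). Price 15.4664; hedge Δ=-0.4645, bond B=87.9226.
Root portfolio cost Δ·156+B reproduces V0=15.4664.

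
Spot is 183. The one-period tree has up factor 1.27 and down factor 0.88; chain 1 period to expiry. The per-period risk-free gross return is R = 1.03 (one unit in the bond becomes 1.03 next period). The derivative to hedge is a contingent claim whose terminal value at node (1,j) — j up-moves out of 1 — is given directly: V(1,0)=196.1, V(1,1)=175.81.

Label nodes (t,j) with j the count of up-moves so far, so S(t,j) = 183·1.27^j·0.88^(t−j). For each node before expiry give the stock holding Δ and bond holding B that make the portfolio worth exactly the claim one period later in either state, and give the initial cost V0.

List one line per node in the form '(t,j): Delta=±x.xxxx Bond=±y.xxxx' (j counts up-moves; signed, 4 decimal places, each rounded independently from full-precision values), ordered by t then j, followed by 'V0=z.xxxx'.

Since d<R<u, set p* = (R−d)/(u−d) = 0.3846; price each node as the discounted p*-expectation of its children.
At expiry t=1: V(1,0)=196.1000, V(1,1)=175.8100
  t=0,j=0: stock 183.0000 → up 232.4100 (V=175.8100), down 161.0400 (V=196.1000). Price 182.8118; hedge Δ=-0.2843, bond B=234.8374.
Root portfolio cost Δ·183+B reproduces V0=182.8118.

(0,0): Delta=-0.2843 Bond=234.8374
V0=182.8118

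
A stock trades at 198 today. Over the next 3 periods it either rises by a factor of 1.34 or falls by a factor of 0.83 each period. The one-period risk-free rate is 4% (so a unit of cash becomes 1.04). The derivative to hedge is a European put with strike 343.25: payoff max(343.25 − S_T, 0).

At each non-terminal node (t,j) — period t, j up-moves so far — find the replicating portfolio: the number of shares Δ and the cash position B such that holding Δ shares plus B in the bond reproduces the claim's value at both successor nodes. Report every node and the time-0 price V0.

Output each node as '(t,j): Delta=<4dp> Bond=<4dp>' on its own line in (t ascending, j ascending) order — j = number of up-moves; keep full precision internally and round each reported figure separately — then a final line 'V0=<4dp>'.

(0,0): Delta=-0.7933 Bond=272.4836
(1,0): Delta=-1.0000 Bond=317.3539
(1,1): Delta=-0.6104 Bond=234.8529
(2,0): Delta=-1.0000 Bond=330.0481
(2,1): Delta=-1.0000 Bond=330.0481
(2,2): Delta=-0.2656 Bond=121.6740
V0=115.4125

No-arbitrage ⇒ martingale measure with p* = (R−d)/(u−d) = 0.4118.
Terminal payoffs: V(3,0)=230.0362, V(3,1)=160.4711, V(3,2)=48.1611, V(3,3)=0.0000
  t=2,j=0: stock 136.4022 → up 182.7789 (V=160.4711), down 113.2138 (V=230.0362). Price 193.6459; hedge Δ=-1.0000, bond B=330.0481.
  t=2,j=1: stock 220.2156 → up 295.0889 (V=48.1611), down 182.7789 (V=160.4711). Price 109.8325; hedge Δ=-1.0000, bond B=330.0481.
  t=2,j=2: stock 355.5288 → up 476.4086 (V=0.0000), down 295.0889 (V=48.1611). Price 27.2404; hedge Δ=-0.2656, bond B=121.6740.
  t=1,j=0: stock 164.3400 → up 220.2156 (V=109.8325), down 136.4022 (V=193.6459). Price 153.0139; hedge Δ=-1.0000, bond B=317.3539.
  t=1,j=1: stock 265.3200 → up 355.5288 (V=27.2404), down 220.2156 (V=109.8325). Price 72.9077; hedge Δ=-0.6104, bond B=234.8529.
  t=0,j=0: stock 198.0000 → up 265.3200 (V=72.9077), down 164.3400 (V=153.0139). Price 115.4125; hedge Δ=-0.7933, bond B=272.4836.
Root portfolio cost Δ·198+B reproduces V0=115.4125.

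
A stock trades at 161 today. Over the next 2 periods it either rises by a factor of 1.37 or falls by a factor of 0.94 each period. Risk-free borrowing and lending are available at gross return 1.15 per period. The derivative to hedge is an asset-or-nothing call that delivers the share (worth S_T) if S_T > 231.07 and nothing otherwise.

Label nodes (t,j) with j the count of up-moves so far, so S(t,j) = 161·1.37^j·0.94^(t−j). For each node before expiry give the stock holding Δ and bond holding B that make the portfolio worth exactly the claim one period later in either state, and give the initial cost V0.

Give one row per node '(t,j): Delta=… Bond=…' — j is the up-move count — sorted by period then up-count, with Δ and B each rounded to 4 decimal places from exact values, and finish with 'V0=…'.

(0,0): Delta=1.8536 Bond=-243.9392
(1,0): Delta=0.0000 Bond=0.0000
(1,1): Delta=3.1860 Bond=-574.4187
V0=54.4971

The replicating-portfolio and risk-neutral prices coincide; use p* = (1.15−0.94)/(1.37−0.94) = 0.4884 for the latter.
Payoff layer (t=2): V(2,0)=0.0000, V(2,1)=0.0000, V(2,2)=302.1809
  t=1,j=0: stock 151.3400 → up 207.3358 (V=0.0000), down 142.2596 (V=0.0000). Price 0.0000; hedge Δ=0.0000, bond B=0.0000.
  t=1,j=1: stock 220.5700 → up 302.1809 (V=302.1809), down 207.3358 (V=0.0000). Price 128.3276; hedge Δ=3.1860, bond B=-574.4187.
  t=0,j=0: stock 161.0000 → up 220.5700 (V=128.3276), down 151.3400 (V=0.0000). Price 54.4971; hedge Δ=1.8536, bond B=-243.9392.
Check: Δ(0,0)·S0 + B(0,0) = 54.4971 = V0.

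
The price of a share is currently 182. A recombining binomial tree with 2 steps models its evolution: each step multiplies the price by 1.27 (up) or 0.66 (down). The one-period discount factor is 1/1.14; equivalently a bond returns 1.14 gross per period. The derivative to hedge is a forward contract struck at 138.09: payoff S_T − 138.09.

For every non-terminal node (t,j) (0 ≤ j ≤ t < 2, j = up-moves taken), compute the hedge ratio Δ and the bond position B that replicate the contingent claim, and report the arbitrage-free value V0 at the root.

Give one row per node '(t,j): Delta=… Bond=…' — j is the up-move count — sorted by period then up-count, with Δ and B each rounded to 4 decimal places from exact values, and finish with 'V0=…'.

Under the risk-neutral measure, an up-move has probability p* = (R−d)/(u−d) = 0.7869 and values discount at R = 1.14.
Terminal values V(2,·): V(2,0)=-58.8108, V(2,1)=14.4624, V(2,2)=155.4578
  t=1,j=0: stock 120.1200 → up 152.5524 (V=14.4624), down 79.2792 (V=-58.8108). Price -1.0116; hedge Δ=1.0000, bond B=-121.1316.
  t=1,j=1: stock 231.1400 → up 293.5478 (V=155.4578), down 152.5524 (V=14.4624). Price 110.0084; hedge Δ=1.0000, bond B=-121.1316.
  t=0,j=0: stock 182.0000 → up 231.1400 (V=110.0084), down 120.1200 (V=-1.0116). Price 75.7442; hedge Δ=1.0000, bond B=-106.2558.
Check: Δ(0,0)·S0 + B(0,0) = 75.7442 = V0.

(0,0): Delta=1.0000 Bond=-106.2558
(1,0): Delta=1.0000 Bond=-121.1316
(1,1): Delta=1.0000 Bond=-121.1316
V0=75.7442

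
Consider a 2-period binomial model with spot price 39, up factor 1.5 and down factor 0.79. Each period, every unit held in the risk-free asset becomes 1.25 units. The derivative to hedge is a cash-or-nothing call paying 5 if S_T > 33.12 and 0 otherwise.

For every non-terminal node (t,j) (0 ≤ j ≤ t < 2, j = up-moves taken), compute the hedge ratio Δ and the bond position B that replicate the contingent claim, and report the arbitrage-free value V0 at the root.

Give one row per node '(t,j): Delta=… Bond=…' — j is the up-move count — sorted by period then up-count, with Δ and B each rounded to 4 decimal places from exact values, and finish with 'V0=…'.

Since d<R<u, set p* = (R−d)/(u−d) = 0.6479; price each node as the discounted p*-expectation of its children.
Terminal values V(2,·): V(2,0)=0.0000, V(2,1)=5.0000, V(2,2)=5.0000
Node (1,0) S=30.8100: V=(p*·5.0000+(1−p*)·0.0000)/1.25=2.5915; Δ=(5.0000−0.0000)/(46.2150−24.3399)=0.2286; B=V−Δ·S=-4.4507
Node (1,1) S=58.5000: V=(p*·5.0000+(1−p*)·5.0000)/1.25=4.0000; Δ=(5.0000−5.0000)/(87.7500−46.2150)=0.0000; B=V−Δ·S=4.0000
Node (0,0) S=39.0000: V=(p*·4.0000+(1−p*)·2.5915)/1.25=2.8033; Δ=(4.0000−2.5915)/(58.5000−30.8100)=0.0509; B=V−Δ·S=0.8195
The time-0 hedge costs 2.8033, which is the no-arbitrage price.

(0,0): Delta=0.0509 Bond=0.8195
(1,0): Delta=0.2286 Bond=-4.4507
(1,1): Delta=0.0000 Bond=4.0000
V0=2.8033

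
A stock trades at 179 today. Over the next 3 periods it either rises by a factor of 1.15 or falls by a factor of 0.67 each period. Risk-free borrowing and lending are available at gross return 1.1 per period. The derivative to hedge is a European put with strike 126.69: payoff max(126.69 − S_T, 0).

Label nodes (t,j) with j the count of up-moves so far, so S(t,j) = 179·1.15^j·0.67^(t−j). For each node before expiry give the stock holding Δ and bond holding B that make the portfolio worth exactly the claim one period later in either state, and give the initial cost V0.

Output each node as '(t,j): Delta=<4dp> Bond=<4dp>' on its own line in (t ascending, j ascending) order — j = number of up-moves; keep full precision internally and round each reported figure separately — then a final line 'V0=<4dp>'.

(0,0): Delta=-0.0656 Bond=12.5502
(1,0): Delta=-0.5485 Bond=71.7185
(1,1): Delta=-0.0329 Bond=7.0712
(2,0): Delta=-1.0000 Bond=115.1727
(2,1): Delta=-0.5179 Bond=74.6714
(2,2): Delta=0.0000 Bond=0.0000
V0=0.8130

The replicating-portfolio and risk-neutral prices coincide; use p* = (1.1−0.67)/(1.15−0.67) = 0.8958 for the latter.
Terminal values V(3,·): V(3,0)=72.8534, V(3,1)=34.2839, V(3,2)=0.0000, V(3,3)=0.0000
  t=2,j=0: stock 80.3531 → up 92.4061 (V=34.2839), down 53.8366 (V=72.8534). Price 34.8196; hedge Δ=-1.0000, bond B=115.1727.
  t=2,j=1: stock 137.9195 → up 158.6074 (V=0.0000), down 92.4061 (V=34.2839). Price 3.2466; hedge Δ=-0.5179, bond B=74.6714.
  t=2,j=2: stock 236.7275 → up 272.2366 (V=0.0000), down 158.6074 (V=0.0000). Price 0.0000; hedge Δ=0.0000, bond B=0.0000.
  t=1,j=0: stock 119.9300 → up 137.9195 (V=3.2466), down 80.3531 (V=34.8196). Price 5.9413; hedge Δ=-0.5485, bond B=71.7185.
  t=1,j=1: stock 205.8500 → up 236.7275 (V=0.0000), down 137.9195 (V=3.2466). Price 0.3074; hedge Δ=-0.0329, bond B=7.0712.
  t=0,j=0: stock 179.0000 → up 205.8500 (V=0.3074), down 119.9300 (V=5.9413). Price 0.8130; hedge Δ=-0.0656, bond B=12.5502.
Check: Δ(0,0)·S0 + B(0,0) = 0.8130 = V0.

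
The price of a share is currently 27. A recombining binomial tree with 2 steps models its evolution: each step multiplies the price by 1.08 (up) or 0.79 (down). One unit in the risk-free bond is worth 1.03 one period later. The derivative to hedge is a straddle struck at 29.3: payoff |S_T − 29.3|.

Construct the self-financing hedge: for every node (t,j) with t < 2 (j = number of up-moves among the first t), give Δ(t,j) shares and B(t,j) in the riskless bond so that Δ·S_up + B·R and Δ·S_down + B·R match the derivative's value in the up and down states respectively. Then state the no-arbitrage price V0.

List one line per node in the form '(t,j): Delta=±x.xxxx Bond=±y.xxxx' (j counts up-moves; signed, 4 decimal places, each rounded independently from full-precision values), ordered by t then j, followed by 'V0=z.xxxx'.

(0,0): Delta=-0.5500 Bond=18.2985
(1,0): Delta=-1.0000 Bond=28.4466
(1,1): Delta=-0.4814 Bond=16.8476
V0=3.4493

No-arbitrage ⇒ martingale measure with p* = (R−d)/(u−d) = 0.8276.
Payoff layer (t=2): V(2,0)=12.4493, V(2,1)=6.2636, V(2,2)=2.1928
  t=1,j=0: stock 21.3300 → up 23.0364 (V=6.2636), down 16.8507 (V=12.4493). Price 7.1166; hedge Δ=-1.0000, bond B=28.4466.
  t=1,j=1: stock 29.1600 → up 31.4928 (V=2.1928), down 23.0364 (V=6.2636). Price 2.8104; hedge Δ=-0.4814, bond B=16.8476.
  t=0,j=0: stock 27.0000 → up 29.1600 (V=2.8104), down 21.3300 (V=7.1166). Price 3.4493; hedge Δ=-0.5500, bond B=18.2985.
Check: Δ(0,0)·S0 + B(0,0) = 3.4493 = V0.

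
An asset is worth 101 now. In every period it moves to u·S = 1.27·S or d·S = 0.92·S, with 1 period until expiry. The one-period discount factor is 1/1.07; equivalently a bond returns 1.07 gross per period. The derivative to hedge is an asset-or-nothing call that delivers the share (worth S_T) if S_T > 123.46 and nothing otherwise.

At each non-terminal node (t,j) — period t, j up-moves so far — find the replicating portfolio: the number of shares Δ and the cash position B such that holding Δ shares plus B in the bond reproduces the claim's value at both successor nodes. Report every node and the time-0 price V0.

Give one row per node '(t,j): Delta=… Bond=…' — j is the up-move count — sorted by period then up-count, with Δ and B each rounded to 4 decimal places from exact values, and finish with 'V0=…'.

(0,0): Delta=3.6286 Bond=-315.1092
V0=51.3765

The replicating-portfolio and risk-neutral prices coincide; use p* = (1.07−0.92)/(1.27−0.92) = 0.4286 for the latter.
Terminal values V(1,·): V(1,0)=0.0000, V(1,1)=128.2700
  t=0,j=0: stock 101.0000 → up 128.2700 (V=128.2700), down 92.9200 (V=0.0000). Price 51.3765; hedge Δ=3.6286, bond B=-315.1092.
The time-0 hedge costs 51.3765, which is the no-arbitrage price.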